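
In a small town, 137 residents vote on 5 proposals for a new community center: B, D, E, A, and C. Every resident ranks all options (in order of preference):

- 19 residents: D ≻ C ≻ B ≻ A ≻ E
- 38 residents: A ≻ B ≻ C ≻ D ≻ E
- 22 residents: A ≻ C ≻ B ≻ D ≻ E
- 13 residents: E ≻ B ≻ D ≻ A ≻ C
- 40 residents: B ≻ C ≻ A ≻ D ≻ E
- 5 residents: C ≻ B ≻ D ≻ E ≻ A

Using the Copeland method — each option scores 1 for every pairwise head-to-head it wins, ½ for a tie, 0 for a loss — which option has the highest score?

B

B: beats D, E, A, and C → score 4.
D: beats E; loses to B, A, and C → score 1.
E: loses to B, D, A, and C → score 0.
A: beats D, E, and C; loses to B → score 3.
C: beats D and E; loses to B and A → score 2.
B has the best pairwise record.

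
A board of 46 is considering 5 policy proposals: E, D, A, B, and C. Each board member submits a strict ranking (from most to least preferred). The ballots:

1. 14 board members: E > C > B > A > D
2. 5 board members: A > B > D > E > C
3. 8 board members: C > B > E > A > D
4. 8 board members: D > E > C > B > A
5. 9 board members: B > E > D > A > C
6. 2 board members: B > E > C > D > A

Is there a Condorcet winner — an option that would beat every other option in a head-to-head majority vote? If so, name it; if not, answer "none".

none

Checking pairwise contests:
B beats E 24–22.
E beats D 33–13.
E beats A 41–5.
C beats B 30–16.
E beats C 38–8.
Every option loses at least one head-to-head, so there is no Condorcet winner.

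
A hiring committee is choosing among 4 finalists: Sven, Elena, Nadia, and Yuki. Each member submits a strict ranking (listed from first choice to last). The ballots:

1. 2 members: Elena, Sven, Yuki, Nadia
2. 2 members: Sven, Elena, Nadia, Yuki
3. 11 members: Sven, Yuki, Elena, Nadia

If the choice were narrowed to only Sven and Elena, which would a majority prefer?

Sven

Voters preferring Sven to Elena: 13; preferring Elena to Sven: 2.
Sven wins the head-to-head.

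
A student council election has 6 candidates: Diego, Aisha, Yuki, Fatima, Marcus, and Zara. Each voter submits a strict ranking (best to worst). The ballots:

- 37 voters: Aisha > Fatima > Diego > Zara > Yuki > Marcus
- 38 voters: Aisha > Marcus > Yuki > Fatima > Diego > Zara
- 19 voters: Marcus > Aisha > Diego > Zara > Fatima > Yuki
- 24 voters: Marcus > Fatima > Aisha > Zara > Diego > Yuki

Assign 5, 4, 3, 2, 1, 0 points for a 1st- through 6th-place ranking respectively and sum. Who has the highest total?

Diego: 37·3 + 38·1 + 19·3 + 24·1 = 230
Aisha: 37·5 + 38·5 + 19·4 + 24·3 = 523
Yuki: 37·1 + 38·3 + 19·0 + 24·0 = 151
Fatima: 37·4 + 38·2 + 19·1 + 24·4 = 339
Marcus: 37·0 + 38·4 + 19·5 + 24·5 = 367
Zara: 37·2 + 38·0 + 19·2 + 24·2 = 160
Aisha has the highest Borda score (523).

Aisha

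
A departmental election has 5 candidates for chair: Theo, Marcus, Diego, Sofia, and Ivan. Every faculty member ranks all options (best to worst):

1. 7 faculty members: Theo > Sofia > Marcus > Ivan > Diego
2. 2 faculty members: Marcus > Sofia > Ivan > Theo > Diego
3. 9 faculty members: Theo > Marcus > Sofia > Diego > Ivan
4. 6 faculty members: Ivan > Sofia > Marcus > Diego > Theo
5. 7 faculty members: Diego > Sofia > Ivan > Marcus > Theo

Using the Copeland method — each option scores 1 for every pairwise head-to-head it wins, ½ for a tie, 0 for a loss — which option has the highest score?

Theo

Theo: beats Marcus, Diego, Sofia, and Ivan → score 4.
Marcus: beats Diego and Ivan; loses to Theo and Sofia → score 2.
Diego: beats Ivan; loses to Theo, Marcus, and Sofia → score 1.
Sofia: beats Marcus, Diego, and Ivan; loses to Theo → score 3.
Ivan: loses to Theo, Marcus, Diego, and Sofia → score 0.
Theo has the best pairwise record.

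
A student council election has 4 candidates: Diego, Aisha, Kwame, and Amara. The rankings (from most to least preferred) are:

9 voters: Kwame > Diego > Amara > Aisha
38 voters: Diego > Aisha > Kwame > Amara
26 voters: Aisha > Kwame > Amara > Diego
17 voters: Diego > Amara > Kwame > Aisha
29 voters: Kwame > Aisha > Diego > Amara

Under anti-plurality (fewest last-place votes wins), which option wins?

Last-place votes: Diego 26, Aisha 26, Kwame 0, Amara 67.
Kwame is ranked last by the fewest voters, so Kwame wins.

Kwame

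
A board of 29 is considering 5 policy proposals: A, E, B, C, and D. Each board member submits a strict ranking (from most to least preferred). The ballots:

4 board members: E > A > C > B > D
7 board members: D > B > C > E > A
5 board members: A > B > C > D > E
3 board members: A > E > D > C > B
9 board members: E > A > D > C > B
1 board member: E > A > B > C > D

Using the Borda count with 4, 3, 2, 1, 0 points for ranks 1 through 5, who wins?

A

A: 4·3 + 7·0 + 5·4 + 3·4 + 9·3 + 1·3 = 74
E: 4·4 + 7·1 + 5·0 + 3·3 + 9·4 + 1·4 = 72
B: 4·1 + 7·3 + 5·3 + 3·0 + 9·0 + 1·2 = 42
C: 4·2 + 7·2 + 5·2 + 3·1 + 9·1 + 1·1 = 45
D: 4·0 + 7·4 + 5·1 + 3·2 + 9·2 + 1·0 = 57
A has the highest Borda score (74).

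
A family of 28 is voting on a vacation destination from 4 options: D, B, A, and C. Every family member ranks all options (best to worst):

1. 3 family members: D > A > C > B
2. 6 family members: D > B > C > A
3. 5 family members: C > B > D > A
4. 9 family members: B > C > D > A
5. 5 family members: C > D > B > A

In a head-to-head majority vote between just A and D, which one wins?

Voters preferring A to D: 0; preferring D to A: 28.
D wins the head-to-head.

D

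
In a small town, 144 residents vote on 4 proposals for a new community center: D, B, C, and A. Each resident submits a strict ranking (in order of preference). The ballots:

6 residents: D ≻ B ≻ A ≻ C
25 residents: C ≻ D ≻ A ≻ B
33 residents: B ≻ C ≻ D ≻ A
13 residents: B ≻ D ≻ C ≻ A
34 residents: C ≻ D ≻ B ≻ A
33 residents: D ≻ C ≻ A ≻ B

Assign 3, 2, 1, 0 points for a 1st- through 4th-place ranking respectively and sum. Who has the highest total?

C

D: 6·3 + 25·2 + 33·1 + 13·2 + 34·2 + 33·3 = 294
B: 6·2 + 25·0 + 33·3 + 13·3 + 34·1 + 33·0 = 184
C: 6·0 + 25·3 + 33·2 + 13·1 + 34·3 + 33·2 = 322
A: 6·1 + 25·1 + 33·0 + 13·0 + 34·0 + 33·1 = 64
C has the highest Borda score (322).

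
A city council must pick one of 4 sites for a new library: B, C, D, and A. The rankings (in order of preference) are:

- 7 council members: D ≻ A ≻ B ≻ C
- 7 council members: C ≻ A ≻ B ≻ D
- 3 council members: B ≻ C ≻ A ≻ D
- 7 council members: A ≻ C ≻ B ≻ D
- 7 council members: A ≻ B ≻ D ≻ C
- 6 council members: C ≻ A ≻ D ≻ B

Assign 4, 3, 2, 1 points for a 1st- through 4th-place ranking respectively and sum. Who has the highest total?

B: 7·2 + 7·2 + 3·4 + 7·2 + 7·3 + 6·1 = 81
C: 7·1 + 7·4 + 3·3 + 7·3 + 7·1 + 6·4 = 96
D: 7·4 + 7·1 + 3·1 + 7·1 + 7·2 + 6·2 = 71
A: 7·3 + 7·3 + 3·2 + 7·4 + 7·4 + 6·3 = 122
A has the highest Borda score (122).

A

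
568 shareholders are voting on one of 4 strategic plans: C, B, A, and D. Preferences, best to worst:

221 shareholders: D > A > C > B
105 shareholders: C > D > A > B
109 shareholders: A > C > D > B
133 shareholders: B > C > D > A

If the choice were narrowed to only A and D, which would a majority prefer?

Voters preferring A to D: 109; preferring D to A: 459.
D wins the head-to-head.

D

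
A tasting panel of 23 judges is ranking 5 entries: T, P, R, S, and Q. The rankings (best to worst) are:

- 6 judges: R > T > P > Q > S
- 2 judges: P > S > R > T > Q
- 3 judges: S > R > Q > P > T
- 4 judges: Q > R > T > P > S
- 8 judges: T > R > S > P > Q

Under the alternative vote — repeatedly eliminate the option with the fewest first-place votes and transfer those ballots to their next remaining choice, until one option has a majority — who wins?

Round 1: T 8, P 2, R 6, S 3, Q 4. Eliminate P.
Round 2: T 8, R 6, S 5, Q 4. Eliminate Q.
Round 3: T 8, R 10, S 5. Eliminate S.
Round 4: T 8, R 15. R has a majority.

R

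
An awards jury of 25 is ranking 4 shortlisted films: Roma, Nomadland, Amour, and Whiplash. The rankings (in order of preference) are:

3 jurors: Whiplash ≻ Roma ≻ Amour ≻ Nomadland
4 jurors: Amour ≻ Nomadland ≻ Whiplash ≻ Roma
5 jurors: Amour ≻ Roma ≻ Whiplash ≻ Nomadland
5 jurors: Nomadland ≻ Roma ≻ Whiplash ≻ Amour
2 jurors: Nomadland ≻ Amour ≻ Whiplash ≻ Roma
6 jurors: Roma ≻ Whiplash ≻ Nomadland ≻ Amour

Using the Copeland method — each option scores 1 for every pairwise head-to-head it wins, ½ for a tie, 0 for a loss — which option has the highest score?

Roma

Roma: beats Nomadland, Amour, and Whiplash → score 3.
Nomadland: beats Amour; loses to Roma and Whiplash → score 1.
Amour: loses to Roma, Nomadland, and Whiplash → score 0.
Whiplash: beats Nomadland and Amour; loses to Roma → score 2.
Roma has the best pairwise record.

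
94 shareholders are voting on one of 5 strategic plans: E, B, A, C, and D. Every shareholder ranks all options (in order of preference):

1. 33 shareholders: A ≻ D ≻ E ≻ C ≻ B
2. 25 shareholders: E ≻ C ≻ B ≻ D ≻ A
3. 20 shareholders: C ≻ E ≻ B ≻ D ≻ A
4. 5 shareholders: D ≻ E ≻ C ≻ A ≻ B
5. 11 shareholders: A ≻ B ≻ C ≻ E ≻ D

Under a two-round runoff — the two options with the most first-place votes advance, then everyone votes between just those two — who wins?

E

Round 1 first-place votes: E 25, B 0, A 44, C 20, D 5.
A and E advance.
Runoff: A is preferred to E by 44 voters; E by 50.
E wins the runoff.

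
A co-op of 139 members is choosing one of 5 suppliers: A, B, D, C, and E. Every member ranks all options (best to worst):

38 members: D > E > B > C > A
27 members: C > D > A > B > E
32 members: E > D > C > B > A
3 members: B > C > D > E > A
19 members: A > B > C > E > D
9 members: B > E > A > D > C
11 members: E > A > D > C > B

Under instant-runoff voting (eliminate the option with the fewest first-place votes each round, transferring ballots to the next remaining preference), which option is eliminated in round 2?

A

Round 1: A 19, B 12, D 38, C 27, E 43. Eliminate B.
Round 2: A 19, D 38, C 30, E 52. Eliminate A.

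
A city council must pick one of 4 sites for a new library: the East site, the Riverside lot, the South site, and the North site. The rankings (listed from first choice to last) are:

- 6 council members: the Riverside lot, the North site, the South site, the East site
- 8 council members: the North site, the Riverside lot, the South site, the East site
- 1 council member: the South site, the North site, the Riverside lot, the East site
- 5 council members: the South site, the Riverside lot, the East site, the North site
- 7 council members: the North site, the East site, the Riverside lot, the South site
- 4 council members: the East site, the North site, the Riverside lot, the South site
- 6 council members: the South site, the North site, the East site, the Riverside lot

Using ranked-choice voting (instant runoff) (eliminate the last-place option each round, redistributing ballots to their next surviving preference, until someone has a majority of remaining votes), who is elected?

Round 1: the East site 4, the Riverside lot 6, the South site 12, the North site 15. Eliminate the East site.
Round 2: the Riverside lot 6, the South site 12, the North site 19. The North site has a majority.

the North site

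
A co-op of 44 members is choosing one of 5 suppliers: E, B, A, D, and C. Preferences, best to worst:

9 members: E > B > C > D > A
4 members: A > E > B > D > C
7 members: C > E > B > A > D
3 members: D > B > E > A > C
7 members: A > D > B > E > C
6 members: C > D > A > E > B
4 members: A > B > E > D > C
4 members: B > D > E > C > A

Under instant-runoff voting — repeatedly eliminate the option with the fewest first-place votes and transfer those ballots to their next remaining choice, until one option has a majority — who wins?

E

Round 1: E 9, B 4, A 15, D 3, C 13. Eliminate D.
Round 2: E 9, B 7, A 15, C 13. Eliminate B.
Round 3: E 16, A 15, C 13. Eliminate C.
Round 4: E 23, A 21. E has a majority.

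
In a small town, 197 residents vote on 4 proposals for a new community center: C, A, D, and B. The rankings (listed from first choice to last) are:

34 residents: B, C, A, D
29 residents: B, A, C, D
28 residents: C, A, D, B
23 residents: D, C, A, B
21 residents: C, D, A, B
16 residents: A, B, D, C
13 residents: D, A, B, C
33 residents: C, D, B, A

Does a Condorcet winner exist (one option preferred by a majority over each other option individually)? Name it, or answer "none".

C

C vs A: 139–58 for C.
C vs D: 145–52 for C.
C vs B: 105–92 for C.
C beats every other option head-to-head.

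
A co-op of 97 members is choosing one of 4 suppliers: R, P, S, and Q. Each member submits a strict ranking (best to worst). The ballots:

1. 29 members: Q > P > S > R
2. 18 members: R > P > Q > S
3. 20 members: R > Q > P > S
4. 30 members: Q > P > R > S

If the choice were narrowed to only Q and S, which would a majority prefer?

Q

Voters preferring Q to S: 97; preferring S to Q: 0.
Q wins the head-to-head.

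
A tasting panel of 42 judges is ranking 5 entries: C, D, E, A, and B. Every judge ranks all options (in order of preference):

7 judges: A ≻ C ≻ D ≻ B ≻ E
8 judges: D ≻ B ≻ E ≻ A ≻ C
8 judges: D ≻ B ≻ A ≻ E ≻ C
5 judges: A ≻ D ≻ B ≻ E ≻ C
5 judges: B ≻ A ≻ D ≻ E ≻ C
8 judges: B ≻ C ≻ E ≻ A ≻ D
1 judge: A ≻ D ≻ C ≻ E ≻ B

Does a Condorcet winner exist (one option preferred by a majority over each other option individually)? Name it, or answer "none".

Checking pairwise contests:
D beats C 27–15.
A beats D 26–16.
D beats E 34–8.
B beats A 29–13.
D beats B 29–13.
Every option loses at least one head-to-head, so there is no Condorcet winner.

none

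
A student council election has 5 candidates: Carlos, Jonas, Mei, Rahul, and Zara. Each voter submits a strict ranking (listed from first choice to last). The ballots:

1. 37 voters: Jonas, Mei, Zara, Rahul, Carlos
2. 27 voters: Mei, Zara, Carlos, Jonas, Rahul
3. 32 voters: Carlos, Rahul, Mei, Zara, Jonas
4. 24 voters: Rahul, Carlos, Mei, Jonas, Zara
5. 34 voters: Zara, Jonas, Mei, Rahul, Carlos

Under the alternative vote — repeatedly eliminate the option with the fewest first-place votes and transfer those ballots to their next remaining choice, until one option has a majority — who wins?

Round 1: Carlos 32, Jonas 37, Mei 27, Rahul 24, Zara 34. Eliminate Rahul.
Round 2: Carlos 56, Jonas 37, Mei 27, Zara 34. Eliminate Mei.
Round 3: Carlos 56, Jonas 37, Zara 61. Eliminate Jonas.
Round 4: Carlos 56, Zara 98. Zara has a majority.

Zara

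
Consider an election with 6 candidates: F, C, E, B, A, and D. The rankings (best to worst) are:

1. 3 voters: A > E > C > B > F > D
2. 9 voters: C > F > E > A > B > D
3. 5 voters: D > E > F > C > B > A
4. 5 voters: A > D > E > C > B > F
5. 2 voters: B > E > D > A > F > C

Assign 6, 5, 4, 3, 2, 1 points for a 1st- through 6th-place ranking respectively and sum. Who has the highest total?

E

F: 3·2 + 9·5 + 5·4 + 5·1 + 2·2 = 80
C: 3·4 + 9·6 + 5·3 + 5·3 + 2·1 = 98
E: 3·5 + 9·4 + 5·5 + 5·4 + 2·5 = 106
B: 3·3 + 9·2 + 5·2 + 5·2 + 2·6 = 59
A: 3·6 + 9·3 + 5·1 + 5·6 + 2·3 = 86
D: 3·1 + 9·1 + 5·6 + 5·5 + 2·4 = 75
E has the highest Borda score (106).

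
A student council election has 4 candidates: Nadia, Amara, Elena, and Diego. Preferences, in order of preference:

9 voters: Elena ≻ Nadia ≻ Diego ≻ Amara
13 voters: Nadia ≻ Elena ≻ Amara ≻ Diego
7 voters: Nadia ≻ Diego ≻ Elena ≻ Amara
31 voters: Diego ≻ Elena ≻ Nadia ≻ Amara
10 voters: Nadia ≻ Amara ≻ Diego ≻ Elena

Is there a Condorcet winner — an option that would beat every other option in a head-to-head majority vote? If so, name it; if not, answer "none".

Checking pairwise contests:
Elena beats Nadia 40–30.
Nadia beats Amara 70–0.
Diego beats Elena 48–22.
Nadia beats Diego 39–31.
Every option loses at least one head-to-head, so there is no Condorcet winner.

none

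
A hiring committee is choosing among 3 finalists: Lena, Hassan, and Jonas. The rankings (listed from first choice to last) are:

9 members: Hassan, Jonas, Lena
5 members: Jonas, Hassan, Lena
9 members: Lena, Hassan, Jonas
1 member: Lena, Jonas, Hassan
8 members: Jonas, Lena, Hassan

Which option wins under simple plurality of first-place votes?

First-place votes: Lena 10, Hassan 9, Jonas 13.
Jonas has the most first-place votes.

Jonas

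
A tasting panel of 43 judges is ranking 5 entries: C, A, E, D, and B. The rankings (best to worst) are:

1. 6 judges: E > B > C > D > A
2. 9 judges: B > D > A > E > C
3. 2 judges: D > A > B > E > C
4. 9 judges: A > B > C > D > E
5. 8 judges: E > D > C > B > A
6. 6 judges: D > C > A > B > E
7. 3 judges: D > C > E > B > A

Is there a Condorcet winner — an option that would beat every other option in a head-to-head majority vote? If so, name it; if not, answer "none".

B vs C: 26–17 for B.
B vs A: 26–17 for B.
B vs E: 26–17 for B.
B vs D: 24–19 for B.
B beats every other option head-to-head.

B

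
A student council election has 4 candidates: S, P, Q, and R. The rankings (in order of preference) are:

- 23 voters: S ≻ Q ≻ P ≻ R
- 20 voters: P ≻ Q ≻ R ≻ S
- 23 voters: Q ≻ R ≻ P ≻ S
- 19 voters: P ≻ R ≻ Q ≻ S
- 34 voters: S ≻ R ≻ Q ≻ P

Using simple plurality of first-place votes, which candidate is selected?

First-place votes: S 57, P 39, Q 23, R 0.
S has the most first-place votes.

S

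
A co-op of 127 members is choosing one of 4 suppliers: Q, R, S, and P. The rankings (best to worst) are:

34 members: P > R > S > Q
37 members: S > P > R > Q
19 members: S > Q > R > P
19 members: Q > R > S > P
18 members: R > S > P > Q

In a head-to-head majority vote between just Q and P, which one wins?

Voters preferring Q to P: 38; preferring P to Q: 89.
P wins the head-to-head.

P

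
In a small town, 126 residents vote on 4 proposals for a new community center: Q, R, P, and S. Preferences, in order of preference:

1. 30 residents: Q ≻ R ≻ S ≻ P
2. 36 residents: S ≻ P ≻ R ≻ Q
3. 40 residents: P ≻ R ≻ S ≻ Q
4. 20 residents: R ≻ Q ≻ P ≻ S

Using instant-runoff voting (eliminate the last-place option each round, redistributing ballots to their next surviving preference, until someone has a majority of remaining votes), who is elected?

P

Round 1: Q 30, R 20, P 40, S 36. Eliminate R.
Round 2: Q 50, P 40, S 36. Eliminate S.
Round 3: Q 50, P 76. P has a majority.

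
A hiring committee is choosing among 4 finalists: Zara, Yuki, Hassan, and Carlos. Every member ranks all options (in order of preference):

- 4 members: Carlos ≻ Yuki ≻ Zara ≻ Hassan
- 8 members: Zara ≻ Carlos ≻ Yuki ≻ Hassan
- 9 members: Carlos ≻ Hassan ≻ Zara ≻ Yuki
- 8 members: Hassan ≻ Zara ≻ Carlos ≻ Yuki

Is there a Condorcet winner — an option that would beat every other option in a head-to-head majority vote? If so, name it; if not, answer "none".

none

Checking pairwise contests:
Hassan beats Zara 17–12.
Zara beats Yuki 25–4.
Carlos beats Hassan 21–8.
Zara beats Carlos 16–13.
Every option loses at least one head-to-head, so there is no Condorcet winner.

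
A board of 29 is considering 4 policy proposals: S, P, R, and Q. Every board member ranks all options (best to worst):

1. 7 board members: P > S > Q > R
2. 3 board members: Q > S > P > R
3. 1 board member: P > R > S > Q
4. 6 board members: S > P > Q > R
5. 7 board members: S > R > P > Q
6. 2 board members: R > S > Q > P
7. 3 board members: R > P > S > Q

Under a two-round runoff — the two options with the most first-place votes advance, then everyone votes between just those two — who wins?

S

Round 1 first-place votes: S 13, P 8, R 5, Q 3.
S and P advance.
Runoff: S is preferred to P by 18 voters; P by 11.
S wins the runoff.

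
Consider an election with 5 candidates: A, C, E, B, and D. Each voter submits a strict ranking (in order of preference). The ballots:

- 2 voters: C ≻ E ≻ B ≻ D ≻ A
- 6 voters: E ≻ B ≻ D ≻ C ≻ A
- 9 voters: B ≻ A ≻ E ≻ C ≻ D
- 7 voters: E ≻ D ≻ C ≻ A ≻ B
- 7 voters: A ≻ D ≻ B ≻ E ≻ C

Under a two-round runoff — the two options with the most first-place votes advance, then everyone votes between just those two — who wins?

B

Round 1 first-place votes: A 7, C 2, E 13, B 9, D 0.
E and B advance.
Runoff: E is preferred to B by 15 voters; B by 16.
B wins the runoff.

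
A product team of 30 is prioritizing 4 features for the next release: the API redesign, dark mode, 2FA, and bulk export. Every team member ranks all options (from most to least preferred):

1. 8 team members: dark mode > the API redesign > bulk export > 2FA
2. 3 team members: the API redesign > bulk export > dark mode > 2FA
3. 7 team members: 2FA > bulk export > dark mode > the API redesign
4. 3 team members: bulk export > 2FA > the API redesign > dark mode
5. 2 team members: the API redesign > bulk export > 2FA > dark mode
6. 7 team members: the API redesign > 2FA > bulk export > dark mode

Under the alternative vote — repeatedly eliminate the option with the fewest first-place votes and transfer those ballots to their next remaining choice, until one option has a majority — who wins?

the API redesign

Round 1: the API redesign 12, dark mode 8, 2FA 7, bulk export 3. Eliminate bulk export.
Round 2: the API redesign 12, dark mode 8, 2FA 10. Eliminate dark mode.
Round 3: the API redesign 20, 2FA 10. The API redesign has a majority.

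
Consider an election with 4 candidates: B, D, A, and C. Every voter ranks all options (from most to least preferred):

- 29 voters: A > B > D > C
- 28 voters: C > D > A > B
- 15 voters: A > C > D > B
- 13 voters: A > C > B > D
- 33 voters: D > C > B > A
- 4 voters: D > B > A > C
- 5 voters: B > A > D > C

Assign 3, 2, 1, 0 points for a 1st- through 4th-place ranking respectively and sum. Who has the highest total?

D

B: 29·2 + 28·0 + 15·0 + 13·1 + 33·1 + 4·2 + 5·3 = 127
D: 29·1 + 28·2 + 15·1 + 13·0 + 33·3 + 4·3 + 5·1 = 216
A: 29·3 + 28·1 + 15·3 + 13·3 + 33·0 + 4·1 + 5·2 = 213
C: 29·0 + 28·3 + 15·2 + 13·2 + 33·2 + 4·0 + 5·0 = 206
D has the highest Borda score (216).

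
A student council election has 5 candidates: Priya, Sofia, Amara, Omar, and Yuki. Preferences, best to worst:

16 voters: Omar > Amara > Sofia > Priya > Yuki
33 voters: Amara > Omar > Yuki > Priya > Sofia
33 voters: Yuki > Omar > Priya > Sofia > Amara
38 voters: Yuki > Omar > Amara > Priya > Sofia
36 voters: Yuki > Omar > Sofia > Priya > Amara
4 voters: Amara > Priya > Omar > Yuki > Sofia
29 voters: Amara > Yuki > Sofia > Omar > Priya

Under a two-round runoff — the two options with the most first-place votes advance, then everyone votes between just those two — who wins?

Round 1 first-place votes: Priya 0, Sofia 0, Amara 66, Omar 16, Yuki 107.
Yuki and Amara advance.
Runoff: Yuki is preferred to Amara by 107 voters; Amara by 82.
Yuki wins the runoff.

Yuki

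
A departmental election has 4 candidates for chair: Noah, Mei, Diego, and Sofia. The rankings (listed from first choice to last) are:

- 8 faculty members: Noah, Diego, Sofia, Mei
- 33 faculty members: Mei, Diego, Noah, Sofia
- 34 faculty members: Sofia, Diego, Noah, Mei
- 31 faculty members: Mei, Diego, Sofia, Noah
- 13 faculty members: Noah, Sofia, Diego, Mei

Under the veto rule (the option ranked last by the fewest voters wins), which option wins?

Last-place votes: Noah 31, Mei 55, Diego 0, Sofia 33.
Diego is ranked last by the fewest voters, so Diego wins.

Diego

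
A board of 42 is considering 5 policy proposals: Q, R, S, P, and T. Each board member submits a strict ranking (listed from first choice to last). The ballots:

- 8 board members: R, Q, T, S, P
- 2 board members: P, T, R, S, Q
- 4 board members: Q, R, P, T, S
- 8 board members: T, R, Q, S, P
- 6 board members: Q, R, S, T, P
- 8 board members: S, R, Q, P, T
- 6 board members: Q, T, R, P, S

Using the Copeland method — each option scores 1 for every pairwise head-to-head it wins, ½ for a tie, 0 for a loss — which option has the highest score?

R

Q: beats S, P, and T; loses to R → score 3.
R: beats Q, S, P, and T → score 4.
S: beats P; loses to Q, R, and T → score 1.
P: loses to Q, R, S, and T → score 0.
T: beats S and P; loses to Q and R → score 2.
R has the best pairwise record.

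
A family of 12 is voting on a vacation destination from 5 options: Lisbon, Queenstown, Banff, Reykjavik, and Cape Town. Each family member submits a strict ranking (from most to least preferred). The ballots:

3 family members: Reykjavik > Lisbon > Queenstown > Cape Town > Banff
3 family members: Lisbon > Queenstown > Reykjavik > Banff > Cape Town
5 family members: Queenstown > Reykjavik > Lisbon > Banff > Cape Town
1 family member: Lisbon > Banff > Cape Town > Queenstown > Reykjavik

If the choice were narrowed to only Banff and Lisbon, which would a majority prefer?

Voters preferring Banff to Lisbon: 0; preferring Lisbon to Banff: 12.
Lisbon wins the head-to-head.

Lisbon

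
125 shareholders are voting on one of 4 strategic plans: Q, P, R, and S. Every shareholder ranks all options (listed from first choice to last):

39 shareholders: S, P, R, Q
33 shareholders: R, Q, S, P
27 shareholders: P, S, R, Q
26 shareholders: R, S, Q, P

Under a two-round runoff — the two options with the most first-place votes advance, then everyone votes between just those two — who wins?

S

Round 1 first-place votes: Q 0, P 27, R 59, S 39.
R and S advance.
Runoff: R is preferred to S by 59 voters; S by 66.
S wins the runoff.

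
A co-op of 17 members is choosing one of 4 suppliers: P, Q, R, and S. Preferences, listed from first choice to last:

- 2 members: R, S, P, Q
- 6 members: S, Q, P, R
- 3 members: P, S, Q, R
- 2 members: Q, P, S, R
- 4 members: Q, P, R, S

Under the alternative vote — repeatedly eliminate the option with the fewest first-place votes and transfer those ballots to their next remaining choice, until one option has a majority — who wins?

Round 1: P 3, Q 6, R 2, S 6. Eliminate R.
Round 2: P 3, Q 6, S 8. Eliminate P.
Round 3: Q 6, S 11. S has a majority.

S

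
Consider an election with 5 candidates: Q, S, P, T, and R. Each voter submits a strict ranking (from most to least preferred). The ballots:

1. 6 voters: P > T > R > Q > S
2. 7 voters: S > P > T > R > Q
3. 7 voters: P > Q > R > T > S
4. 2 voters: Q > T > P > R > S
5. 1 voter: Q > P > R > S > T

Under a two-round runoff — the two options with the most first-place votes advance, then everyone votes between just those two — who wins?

Round 1 first-place votes: Q 3, S 7, P 13, T 0, R 0.
P and S advance.
Runoff: P is preferred to S by 16 voters; S by 7.
P wins the runoff.

P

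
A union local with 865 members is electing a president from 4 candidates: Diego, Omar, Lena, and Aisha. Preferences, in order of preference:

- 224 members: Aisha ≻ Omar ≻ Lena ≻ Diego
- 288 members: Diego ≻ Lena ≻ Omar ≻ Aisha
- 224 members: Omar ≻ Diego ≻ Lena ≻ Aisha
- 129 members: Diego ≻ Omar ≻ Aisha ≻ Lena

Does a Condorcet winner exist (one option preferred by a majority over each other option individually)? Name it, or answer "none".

Omar

Omar vs Diego: 448–417 for Omar.
Omar vs Lena: 577–288 for Omar.
Omar vs Aisha: 641–224 for Omar.
Omar beats every other option head-to-head.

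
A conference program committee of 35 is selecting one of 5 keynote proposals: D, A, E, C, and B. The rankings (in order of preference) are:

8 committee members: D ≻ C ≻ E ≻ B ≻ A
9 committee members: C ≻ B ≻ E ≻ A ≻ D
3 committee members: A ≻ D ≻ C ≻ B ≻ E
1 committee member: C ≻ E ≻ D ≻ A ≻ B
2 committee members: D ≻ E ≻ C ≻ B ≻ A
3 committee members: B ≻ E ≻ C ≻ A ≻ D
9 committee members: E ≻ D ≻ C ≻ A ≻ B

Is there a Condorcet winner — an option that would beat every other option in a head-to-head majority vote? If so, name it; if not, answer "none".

Checking pairwise contests:
E beats D 22–13.
D beats A 20–15.
C beats E 21–14.
D beats C 22–13.
D beats B 23–12.
Every option loses at least one head-to-head, so there is no Condorcet winner.

none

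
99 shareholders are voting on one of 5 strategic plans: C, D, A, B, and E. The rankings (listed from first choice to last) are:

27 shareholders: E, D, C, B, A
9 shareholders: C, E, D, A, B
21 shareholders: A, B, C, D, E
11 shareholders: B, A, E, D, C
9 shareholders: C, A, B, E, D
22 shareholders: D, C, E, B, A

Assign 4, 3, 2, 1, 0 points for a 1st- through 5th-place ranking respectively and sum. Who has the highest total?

C

C: 27·2 + 9·4 + 21·2 + 11·0 + 9·4 + 22·3 = 234
D: 27·3 + 9·2 + 21·1 + 11·1 + 9·0 + 22·4 = 219
A: 27·0 + 9·1 + 21·4 + 11·3 + 9·3 + 22·0 = 153
B: 27·1 + 9·0 + 21·3 + 11·4 + 9·2 + 22·1 = 174
E: 27·4 + 9·3 + 21·0 + 11·2 + 9·1 + 22·2 = 210
C has the highest Borda score (234).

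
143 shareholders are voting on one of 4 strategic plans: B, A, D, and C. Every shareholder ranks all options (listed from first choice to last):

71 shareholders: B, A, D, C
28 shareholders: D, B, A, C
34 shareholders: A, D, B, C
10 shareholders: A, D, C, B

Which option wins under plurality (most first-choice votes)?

B

First-place votes: B 71, A 44, D 28, C 0.
B has the most first-place votes.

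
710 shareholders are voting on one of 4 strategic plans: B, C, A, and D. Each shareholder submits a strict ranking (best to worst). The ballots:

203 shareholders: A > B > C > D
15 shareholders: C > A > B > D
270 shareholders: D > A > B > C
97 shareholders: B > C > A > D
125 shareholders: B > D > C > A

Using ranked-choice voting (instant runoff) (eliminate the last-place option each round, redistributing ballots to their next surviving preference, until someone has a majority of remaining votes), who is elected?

Round 1: B 222, C 15, A 203, D 270. Eliminate C.
Round 2: B 222, A 218, D 270. Eliminate A.
Round 3: B 440, D 270. B has a majority.

B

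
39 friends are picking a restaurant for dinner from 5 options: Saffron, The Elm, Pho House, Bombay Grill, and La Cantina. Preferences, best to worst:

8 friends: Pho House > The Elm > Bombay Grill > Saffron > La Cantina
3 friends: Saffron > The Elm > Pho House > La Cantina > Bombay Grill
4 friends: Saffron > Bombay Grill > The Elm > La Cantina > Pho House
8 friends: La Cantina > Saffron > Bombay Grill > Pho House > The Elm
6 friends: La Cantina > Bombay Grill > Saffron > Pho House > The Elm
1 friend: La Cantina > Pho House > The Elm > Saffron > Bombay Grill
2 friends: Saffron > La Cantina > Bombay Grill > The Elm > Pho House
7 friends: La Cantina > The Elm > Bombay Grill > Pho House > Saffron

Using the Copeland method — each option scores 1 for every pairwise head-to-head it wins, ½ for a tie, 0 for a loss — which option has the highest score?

La Cantina

Saffron: beats The Elm and Pho House; loses to Bombay Grill and La Cantina → score 2.
The Elm: loses to Saffron, Pho House, Bombay Grill, and La Cantina → score 0.
Pho House: beats The Elm; loses to Saffron, Bombay Grill, and La Cantina → score 1.
Bombay Grill: beats Saffron, The Elm, and Pho House; loses to La Cantina → score 3.
La Cantina: beats Saffron, The Elm, Pho House, and Bombay Grill → score 4.
La Cantina has the best pairwise record.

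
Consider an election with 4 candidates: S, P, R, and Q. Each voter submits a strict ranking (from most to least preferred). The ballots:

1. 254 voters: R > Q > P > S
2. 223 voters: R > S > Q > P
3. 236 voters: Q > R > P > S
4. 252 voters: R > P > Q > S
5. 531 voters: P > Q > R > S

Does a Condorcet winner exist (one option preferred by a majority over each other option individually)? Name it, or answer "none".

none

Checking pairwise contests:
P beats S 1273–223.
R beats P 965–531.
Q beats R 767–729.
P beats Q 783–713.
Every option loses at least one head-to-head, so there is no Condorcet winner.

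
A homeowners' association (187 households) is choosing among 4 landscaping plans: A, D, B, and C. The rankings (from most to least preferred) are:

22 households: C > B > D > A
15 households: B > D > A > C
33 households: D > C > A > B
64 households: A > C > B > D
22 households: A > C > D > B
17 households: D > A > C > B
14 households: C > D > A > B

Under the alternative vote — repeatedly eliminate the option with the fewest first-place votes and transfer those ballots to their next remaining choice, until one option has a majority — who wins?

Round 1: A 86, D 50, B 15, C 36. Eliminate B.
Round 2: A 86, D 65, C 36. Eliminate C.
Round 3: A 86, D 101. D has a majority.

D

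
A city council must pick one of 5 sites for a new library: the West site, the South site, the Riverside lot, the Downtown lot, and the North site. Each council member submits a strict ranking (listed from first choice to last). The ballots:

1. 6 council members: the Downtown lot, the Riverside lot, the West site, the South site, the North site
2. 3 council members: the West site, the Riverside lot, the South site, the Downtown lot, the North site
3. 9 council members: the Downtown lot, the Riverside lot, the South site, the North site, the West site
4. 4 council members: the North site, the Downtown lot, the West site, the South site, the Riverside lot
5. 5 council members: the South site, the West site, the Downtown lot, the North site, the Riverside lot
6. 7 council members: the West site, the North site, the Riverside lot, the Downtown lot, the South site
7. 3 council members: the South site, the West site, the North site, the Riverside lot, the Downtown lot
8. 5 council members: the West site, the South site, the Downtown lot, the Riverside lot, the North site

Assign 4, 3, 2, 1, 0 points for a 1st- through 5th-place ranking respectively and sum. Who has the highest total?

the West site: 6·2 + 3·4 + 9·0 + 4·2 + 5·3 + 7·4 + 3·3 + 5·4 = 104
the South site: 6·1 + 3·2 + 9·2 + 4·1 + 5·4 + 7·0 + 3·4 + 5·3 = 81
the Riverside lot: 6·3 + 3·3 + 9·3 + 4·0 + 5·0 + 7·2 + 3·1 + 5·1 = 76
the Downtown lot: 6·4 + 3·1 + 9·4 + 4·3 + 5·2 + 7·1 + 3·0 + 5·2 = 102
the North site: 6·0 + 3·0 + 9·1 + 4·4 + 5·1 + 7·3 + 3·2 + 5·0 = 57
the West site has the highest Borda score (104).

the West site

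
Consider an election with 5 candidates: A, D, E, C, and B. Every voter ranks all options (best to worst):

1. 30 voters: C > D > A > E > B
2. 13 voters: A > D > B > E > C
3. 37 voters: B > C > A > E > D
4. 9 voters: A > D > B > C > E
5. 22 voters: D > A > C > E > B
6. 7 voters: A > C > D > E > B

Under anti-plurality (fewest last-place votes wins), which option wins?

A

Last-place votes: A 0, D 37, E 9, C 13, B 59.
A is ranked last by the fewest voters, so A wins.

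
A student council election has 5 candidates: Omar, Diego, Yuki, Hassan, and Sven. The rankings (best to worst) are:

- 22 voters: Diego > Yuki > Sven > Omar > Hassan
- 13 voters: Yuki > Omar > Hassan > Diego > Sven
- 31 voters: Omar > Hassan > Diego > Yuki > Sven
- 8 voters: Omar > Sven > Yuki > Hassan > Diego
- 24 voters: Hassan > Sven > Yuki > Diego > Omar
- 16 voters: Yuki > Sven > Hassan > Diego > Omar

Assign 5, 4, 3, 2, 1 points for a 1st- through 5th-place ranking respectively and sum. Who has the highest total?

Yuki

Omar: 22·2 + 13·4 + 31·5 + 8·5 + 24·1 + 16·1 = 331
Diego: 22·5 + 13·2 + 31·3 + 8·1 + 24·2 + 16·2 = 317
Yuki: 22·4 + 13·5 + 31·2 + 8·3 + 24·3 + 16·5 = 391
Hassan: 22·1 + 13·3 + 31·4 + 8·2 + 24·5 + 16·3 = 369
Sven: 22·3 + 13·1 + 31·1 + 8·4 + 24·4 + 16·4 = 302
Yuki has the highest Borda score (391).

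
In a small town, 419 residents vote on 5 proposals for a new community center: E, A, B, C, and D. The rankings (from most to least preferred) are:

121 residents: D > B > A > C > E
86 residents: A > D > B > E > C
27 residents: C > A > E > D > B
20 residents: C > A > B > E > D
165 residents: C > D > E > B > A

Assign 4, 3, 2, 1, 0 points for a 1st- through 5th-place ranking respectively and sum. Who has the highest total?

D

E: 121·0 + 86·1 + 27·2 + 20·1 + 165·2 = 490
A: 121·2 + 86·4 + 27·3 + 20·3 + 165·0 = 727
B: 121·3 + 86·2 + 27·0 + 20·2 + 165·1 = 740
C: 121·1 + 86·0 + 27·4 + 20·4 + 165·4 = 969
D: 121·4 + 86·3 + 27·1 + 20·0 + 165·3 = 1264
D has the highest Borda score (1264).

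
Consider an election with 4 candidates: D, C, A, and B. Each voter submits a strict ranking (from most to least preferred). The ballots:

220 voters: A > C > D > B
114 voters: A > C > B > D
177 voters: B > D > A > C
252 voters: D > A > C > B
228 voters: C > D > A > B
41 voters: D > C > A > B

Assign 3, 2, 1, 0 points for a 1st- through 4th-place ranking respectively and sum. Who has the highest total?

D: 220·1 + 114·0 + 177·2 + 252·3 + 228·2 + 41·3 = 1909
C: 220·2 + 114·2 + 177·0 + 252·1 + 228·3 + 41·2 = 1686
A: 220·3 + 114·3 + 177·1 + 252·2 + 228·1 + 41·1 = 1952
B: 220·0 + 114·1 + 177·3 + 252·0 + 228·0 + 41·0 = 645
A has the highest Borda score (1952).

A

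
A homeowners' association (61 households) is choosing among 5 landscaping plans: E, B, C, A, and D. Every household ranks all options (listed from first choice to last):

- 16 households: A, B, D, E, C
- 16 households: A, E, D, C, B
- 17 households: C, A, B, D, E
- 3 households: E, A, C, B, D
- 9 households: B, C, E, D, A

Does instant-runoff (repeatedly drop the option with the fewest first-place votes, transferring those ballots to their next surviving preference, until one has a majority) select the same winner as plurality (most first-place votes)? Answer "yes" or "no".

Instant-runoff — R1 E 3, B 9, C 17, A 32, D 0 (A winner). Winner: A.
Plurality — first-place votes: E 3, B 9, C 17, A 32, D 0. Winner: A.
The two methods agree.

yes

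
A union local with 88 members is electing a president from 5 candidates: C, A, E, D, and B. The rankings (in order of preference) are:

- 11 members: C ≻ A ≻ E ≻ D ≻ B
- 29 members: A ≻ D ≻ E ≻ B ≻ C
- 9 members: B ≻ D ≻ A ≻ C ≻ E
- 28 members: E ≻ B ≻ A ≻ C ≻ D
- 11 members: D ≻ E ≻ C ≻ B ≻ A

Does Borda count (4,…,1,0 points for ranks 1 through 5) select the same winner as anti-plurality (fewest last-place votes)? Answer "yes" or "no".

yes

Borda — scores: C 103, A 223, E 225, D 169, B 160. Winner: E.
Anti-plurality — last-place votes: C 29, A 11, E 9, D 28, B 11. Winner: E.
The two methods agree.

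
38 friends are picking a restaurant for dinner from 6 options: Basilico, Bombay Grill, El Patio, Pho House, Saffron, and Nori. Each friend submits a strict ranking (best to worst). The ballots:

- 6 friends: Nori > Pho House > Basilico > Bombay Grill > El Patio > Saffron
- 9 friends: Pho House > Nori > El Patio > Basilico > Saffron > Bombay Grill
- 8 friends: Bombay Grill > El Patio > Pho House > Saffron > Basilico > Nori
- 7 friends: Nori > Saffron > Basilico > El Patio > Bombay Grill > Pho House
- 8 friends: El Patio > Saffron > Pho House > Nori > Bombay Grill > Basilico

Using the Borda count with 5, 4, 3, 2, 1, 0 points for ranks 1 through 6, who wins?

Basilico: 6·3 + 9·2 + 8·1 + 7·3 + 8·0 = 65
Bombay Grill: 6·2 + 9·0 + 8·5 + 7·1 + 8·1 = 67
El Patio: 6·1 + 9·3 + 8·4 + 7·2 + 8·5 = 119
Pho House: 6·4 + 9·5 + 8·3 + 7·0 + 8·3 = 117
Saffron: 6·0 + 9·1 + 8·2 + 7·4 + 8·4 = 85
Nori: 6·5 + 9·4 + 8·0 + 7·5 + 8·2 = 117
El Patio has the highest Borda score (119).

El Patio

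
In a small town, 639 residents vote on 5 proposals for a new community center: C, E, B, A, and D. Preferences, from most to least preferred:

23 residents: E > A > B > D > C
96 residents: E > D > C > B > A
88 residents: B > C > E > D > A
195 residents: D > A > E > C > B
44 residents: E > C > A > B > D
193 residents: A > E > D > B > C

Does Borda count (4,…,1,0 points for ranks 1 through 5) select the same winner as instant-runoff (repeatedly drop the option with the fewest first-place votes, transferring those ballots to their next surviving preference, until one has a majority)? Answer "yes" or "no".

Borda — scores: C 783, E 1797, B 731, A 1514, D 1565. Winner: E.
Instant-runoff — R1 C 0, E 163, B 88, A 193, D 195 (C out); R2 E 163, B 88, A 193, D 195 (B out); R3 E 251, A 193, D 195 (A out); R4 E 444, D 195 (E winner). Winner: E.
The two methods agree.

yes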